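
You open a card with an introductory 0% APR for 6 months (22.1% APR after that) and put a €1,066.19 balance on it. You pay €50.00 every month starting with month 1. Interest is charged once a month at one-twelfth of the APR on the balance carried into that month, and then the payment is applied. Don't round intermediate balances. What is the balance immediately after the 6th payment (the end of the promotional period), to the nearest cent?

Promo months 1–6 at r₀ = 0%/12 = 0; months 7+ at r₁ = 22.1%/12 = 0.0184167.
After month 6 (no interest yet): B = €1,066.19 − 6·€50.00 = €766.19.

€766.19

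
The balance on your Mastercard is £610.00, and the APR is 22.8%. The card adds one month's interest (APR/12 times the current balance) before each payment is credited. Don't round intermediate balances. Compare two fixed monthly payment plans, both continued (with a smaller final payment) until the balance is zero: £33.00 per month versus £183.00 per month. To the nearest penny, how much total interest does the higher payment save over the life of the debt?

£121.99

Monthly rate r = 22.8%/12 = 1.9% = 0.019.
At £33.00/mo: n = ⌈−ln(1 − rB₀/P)/ln(1+r)⌉ = 23 payments (last £32.56); total interest = total paid − £610.00 = £148.56.
At £183.00/mo: 4 payments (last £87.57); total interest £26.57.
Interest saved = £148.56 − £26.57 = £121.99.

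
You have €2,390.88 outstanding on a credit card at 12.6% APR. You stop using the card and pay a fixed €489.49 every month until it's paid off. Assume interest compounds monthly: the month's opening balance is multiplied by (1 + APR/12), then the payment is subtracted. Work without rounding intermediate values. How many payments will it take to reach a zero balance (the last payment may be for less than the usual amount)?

6 months

Monthly rate r = 12.6%/12 = 1.05% = 0.0105.
Recurrence: B ← B·(1+r) − €489.49.
Month 1: interest €25.10; balance after payment €1,926.49.
Month 2: interest €20.23; balance after payment €1,457.23.
Month 3: interest €15.30; balance after payment €983.04.
Month 4: interest €10.32; balance after payment €503.88.
Month 5: interest €5.29; balance after payment €19.68.
Month 6: interest €0.21; balance after payment €0.00.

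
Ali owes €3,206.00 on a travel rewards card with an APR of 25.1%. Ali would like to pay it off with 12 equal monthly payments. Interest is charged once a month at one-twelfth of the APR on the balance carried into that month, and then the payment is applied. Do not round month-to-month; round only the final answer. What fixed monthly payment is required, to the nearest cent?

€304.87

Monthly rate r = 25.1%/12 = 2.09167% = 0.0209167.
Level-payment amortization: P = B₀·r / (1 − (1+r)^(−n)) = 3206.00·0.0209167 / (1 − 1.02092^(−12)).
Denominator 1 − (1+r)^(−12) = 0.219960717.
P = 67.0588 / 0.219960717 ≈ 304.87.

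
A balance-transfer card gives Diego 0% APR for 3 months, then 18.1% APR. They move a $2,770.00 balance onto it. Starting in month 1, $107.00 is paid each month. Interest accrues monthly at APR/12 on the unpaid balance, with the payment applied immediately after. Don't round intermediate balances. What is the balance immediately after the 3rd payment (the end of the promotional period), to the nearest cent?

$2,449.00

Promo months 1–3 at r₀ = 0%/12 = 0; months 4+ at r₁ = 18.1%/12 = 0.0150833.
After month 3 (no interest yet): B = $2,770.00 − 3·$107.00 = $2,449.00.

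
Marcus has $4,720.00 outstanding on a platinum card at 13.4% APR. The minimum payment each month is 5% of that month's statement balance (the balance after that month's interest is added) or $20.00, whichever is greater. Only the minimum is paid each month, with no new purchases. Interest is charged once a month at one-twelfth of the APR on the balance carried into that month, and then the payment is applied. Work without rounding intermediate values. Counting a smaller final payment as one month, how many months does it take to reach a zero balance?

Monthly rate r = 13.4%/12 = 1.11667% = 0.0111667.
While 5% of the post-interest balance exceeds $20.00, each month B ← (B·(1+r))·(1 − 0.05), i.e. B shrinks by the factor (1+r)·0.95 = 0.96061.
This holds for months 1–62. Entering month 63 the balance is $390.68; 5% of the post-interest balance is now below $20.00, so the flat $20.00 minimum applies from here.
From month 63 a fixed $20.00 at rate r clears $390.68 in 23 more payments. Total: 62 + 23 = 85 months.

85 months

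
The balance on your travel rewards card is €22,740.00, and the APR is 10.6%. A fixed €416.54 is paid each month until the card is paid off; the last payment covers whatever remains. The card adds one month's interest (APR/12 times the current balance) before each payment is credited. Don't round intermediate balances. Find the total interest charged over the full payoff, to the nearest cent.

Monthly rate r = 10.6%/12 = 0.883333% = 0.00883333.
Payoff takes n = ⌈−ln(1 − rB₀/P)/ln(1+r)⌉ = ⌈74.846⌉ = 75 payments; the last is €352.46.
Total paid = 74·€416.54 + €352.46 = €31,176.42.
Total interest = total paid − principal = €31,176.42 − €22,740.00 = €8,436.42.

€8,436.42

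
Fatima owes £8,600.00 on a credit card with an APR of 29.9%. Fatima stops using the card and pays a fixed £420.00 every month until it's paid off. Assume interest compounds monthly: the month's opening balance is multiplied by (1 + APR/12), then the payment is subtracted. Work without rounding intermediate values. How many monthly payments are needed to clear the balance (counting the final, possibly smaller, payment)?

Monthly rate r = 29.9%/12 = 2.49167% = 0.0249167.
Recurrence: B ← B·(1+r) − £420.00.
Month 1: interest £214.28; balance after payment £8,394.28.
Month 2: interest £209.16; balance after payment £8,183.44.
Closed form: n = −ln(1 − rB₀/P)/ln(1+r) = −ln(0.4898)/ln(1.02492) ≈ 29.001, so the balance reaches zero during payment 30.

30 payments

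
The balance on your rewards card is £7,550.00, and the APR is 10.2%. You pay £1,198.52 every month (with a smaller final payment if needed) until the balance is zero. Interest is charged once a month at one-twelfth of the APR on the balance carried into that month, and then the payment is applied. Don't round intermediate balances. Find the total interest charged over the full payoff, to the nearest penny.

£243.85

Monthly rate r = 10.2%/12 = 0.85% = 0.0085.
Payoff takes n = ⌈−ln(1 − rB₀/P)/ln(1+r)⌉ = ⌈6.502⌉ = 7 payments; the last is £602.73.
Total paid = 6·£1,198.52 + £602.73 = £7,793.85.
Total interest = total paid − principal = £7,793.85 − £7,550.00 = £243.85.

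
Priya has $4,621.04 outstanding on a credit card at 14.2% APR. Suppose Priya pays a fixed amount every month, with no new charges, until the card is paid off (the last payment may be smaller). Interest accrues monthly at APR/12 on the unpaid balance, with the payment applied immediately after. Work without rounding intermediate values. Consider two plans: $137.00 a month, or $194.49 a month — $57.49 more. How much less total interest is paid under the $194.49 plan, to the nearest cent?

$474.73

Monthly rate r = 14.2%/12 = 1.18333% = 0.0118333.
At $137.00/mo: n = ⌈−ln(1 − rB₀/P)/ln(1+r)⌉ = 44 payments (last $41.50); total interest = total paid − $4,621.04 = $1,311.46.
At $194.49/mo: 29 payments (last $12.05); total interest $836.73.
Interest saved = $1,311.46 − $836.73 = $474.73.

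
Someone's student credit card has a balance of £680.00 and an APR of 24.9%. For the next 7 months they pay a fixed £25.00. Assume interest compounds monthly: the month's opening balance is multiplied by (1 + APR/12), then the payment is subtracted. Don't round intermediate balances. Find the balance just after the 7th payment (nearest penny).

Monthly rate r = 24.9%/12 = 2.075% = 0.02075.
Each month: B ← B·(1+r) − £25.00.
Month 1: interest £14.11; balance after payment £669.11.
Month 2: interest £13.88; balance after payment £657.99.
Month 3: interest £13.65; balance after payment £646.65.
Month 4: interest £13.42; balance after payment £635.07.
Month 5: interest £13.18; balance after payment £623.24.
Month 6: interest £12.93; balance after payment £611.18.
Month 7: interest £12.68; balance after payment £598.86.

£598.86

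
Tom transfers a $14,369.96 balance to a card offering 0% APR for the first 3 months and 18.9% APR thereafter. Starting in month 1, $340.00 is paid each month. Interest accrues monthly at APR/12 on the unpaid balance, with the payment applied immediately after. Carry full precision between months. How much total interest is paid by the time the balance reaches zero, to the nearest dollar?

Promo months 1–3 at r₀ = 0%/12 = 0; months 4+ at r₁ = 18.9%/12 = 0.01575.
After month 3 (no interest yet): B = $14,369.96 − 3·$340.00 = $13,349.96.
Then at r₁ with $340.00/mo: n₂ = −ln(1 − r₁·B/P)/ln(1+r₁) ≈ 61.65 → 62 more payments.
Total paid = 64·$340.00 + $221.76 = $21,981.76; interest = $21,981.76 − $14,369.96 = $7,611.80.

$7,612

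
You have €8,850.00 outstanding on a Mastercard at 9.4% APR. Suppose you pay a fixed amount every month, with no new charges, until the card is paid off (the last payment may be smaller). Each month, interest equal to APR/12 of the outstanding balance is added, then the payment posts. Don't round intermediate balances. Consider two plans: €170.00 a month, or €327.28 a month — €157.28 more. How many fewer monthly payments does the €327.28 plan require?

37 fewer payments

Monthly rate r = 9.4%/12 = 0.783333% = 0.00783333.
At €170.00/mo: n = ⌈−ln(1 − rB₀/P)/ln(1+r)⌉ = 68 payments (last €24.32); total interest = total paid − €8,850.00 = €2,564.32.
At €327.28/mo: 31 payments (last €165.85); total interest €1,134.25.
Payments saved = 68 − 31 = 37.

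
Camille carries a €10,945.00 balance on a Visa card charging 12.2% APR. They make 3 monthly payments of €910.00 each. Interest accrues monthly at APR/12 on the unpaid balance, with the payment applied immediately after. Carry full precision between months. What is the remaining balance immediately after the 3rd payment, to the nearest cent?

Monthly rate r = 12.2%/12 = 1.01667% = 0.0101667.
Each month: B ← B·(1+r) − €910.00.
Month 1: interest €111.27; balance after payment €10,146.27.
Month 2: interest €103.15; balance after payment €9,339.43.
Month 3: interest €94.95; balance after payment €8,524.38.

€8,524.38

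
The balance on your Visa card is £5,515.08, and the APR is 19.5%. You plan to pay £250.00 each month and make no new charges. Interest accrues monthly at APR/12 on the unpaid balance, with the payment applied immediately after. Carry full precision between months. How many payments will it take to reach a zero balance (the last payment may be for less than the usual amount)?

Monthly rate r = 19.5%/12 = 1.625% = 0.01625.
Recurrence: B ← B·(1+r) − £250.00.
Month 1: interest £89.62; balance after payment £5,354.70.
Month 2: interest £87.01; balance after payment £5,191.71.
Closed form: n = −ln(1 − rB₀/P)/ln(1+r) = −ln(0.64152)/ln(1.01625) ≈ 27.539, so the balance reaches zero during payment 28.

28 payments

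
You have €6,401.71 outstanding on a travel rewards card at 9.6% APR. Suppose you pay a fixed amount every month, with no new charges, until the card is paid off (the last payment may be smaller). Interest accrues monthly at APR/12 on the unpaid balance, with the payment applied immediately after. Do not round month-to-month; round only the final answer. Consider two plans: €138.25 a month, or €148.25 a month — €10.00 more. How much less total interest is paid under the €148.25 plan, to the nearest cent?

€143.40

Monthly rate r = 9.6%/12 = 0.8% = 0.008.
At €138.25/mo: n = ⌈−ln(1 − rB₀/P)/ln(1+r)⌉ = 59 payments (last €10.18); total interest = total paid − €6,401.71 = €1,626.97.
At €148.25/mo: 54 payments (last €28.03); total interest €1,483.57.
Interest saved = €1,626.97 − €1,483.57 = €143.40.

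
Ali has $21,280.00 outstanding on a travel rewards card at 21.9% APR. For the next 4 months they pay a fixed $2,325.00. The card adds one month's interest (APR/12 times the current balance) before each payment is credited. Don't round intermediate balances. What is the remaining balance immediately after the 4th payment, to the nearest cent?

$13,318.79

Monthly rate r = 21.9%/12 = 1.825% = 0.01825.
Each month: B ← B·(1+r) − $2,325.00.
Month 1: interest $388.36; balance after payment $19,343.36.
Month 2: interest $353.02; balance after payment $17,371.38.
Month 3: interest $317.03; balance after payment $15,363.40.
Month 4: interest $280.38; balance after payment $13,318.79.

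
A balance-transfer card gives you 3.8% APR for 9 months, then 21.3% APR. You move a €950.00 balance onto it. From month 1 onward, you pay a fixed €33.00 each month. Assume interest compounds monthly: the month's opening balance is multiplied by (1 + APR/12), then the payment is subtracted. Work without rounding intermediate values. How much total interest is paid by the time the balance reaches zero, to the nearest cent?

Promo months 1–9 at r₀ = 3.8%/12 = 0.00316667; months 10+ at r₁ = 21.3%/12 = 0.01775.
After month 9: iterate B ← B·(1+r₀) − €33.00 for 9 months → €676.63.
Then at r₁ with €33.00/mo: n₂ = −ln(1 − r₁·B/P)/ln(1+r₁) ≈ 25.72 → 26 more payments.
Total paid = 34·€33.00 + €23.72 = €1,145.72; interest = €1,145.72 − €950.00 = €195.72.

€195.72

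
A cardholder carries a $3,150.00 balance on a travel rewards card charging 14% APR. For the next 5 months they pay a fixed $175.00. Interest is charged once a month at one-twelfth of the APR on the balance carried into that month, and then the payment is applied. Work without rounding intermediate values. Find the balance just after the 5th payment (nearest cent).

Monthly rate r = 14%/12 = 1.16667% = 0.0116667.
Each month: B ← B·(1+r) − $175.00.
Month 1: interest $36.75; balance after payment $3,011.75.
Month 2: interest $35.14; balance after payment $2,871.89.
Month 3: interest $33.51; balance after payment $2,730.39.
Month 4: interest $31.85; balance after payment $2,587.25.
Month 5: interest $30.18; balance after payment $2,442.43.

$2,442.43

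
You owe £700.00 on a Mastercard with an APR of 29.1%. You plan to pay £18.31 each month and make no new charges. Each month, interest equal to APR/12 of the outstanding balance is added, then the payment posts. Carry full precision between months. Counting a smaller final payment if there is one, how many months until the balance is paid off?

Monthly rate r = 29.1%/12 = 2.425% = 0.02425.
Recurrence: B ← B·(1+r) − £18.31.
Month 1: interest £16.98; balance after payment £698.67.
Month 2: interest £16.94; balance after payment £697.30.
Closed form: n = −ln(1 − rB₀/P)/ln(1+r) = −ln(0.072911)/ln(1.02425) ≈ 109.284, so the balance reaches zero during payment 110.

110 months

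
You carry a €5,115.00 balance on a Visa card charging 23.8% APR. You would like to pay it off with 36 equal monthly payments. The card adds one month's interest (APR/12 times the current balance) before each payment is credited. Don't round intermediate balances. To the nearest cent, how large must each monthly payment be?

Monthly rate r = 23.8%/12 = 1.98333% = 0.0198333.
Level-payment amortization: P = B₀·r / (1 − (1+r)^(−n)) = 5115.00·0.0198333 / (1 − 1.01983^(−36)).
Denominator 1 − (1+r)^(−36) = 0.506884449.
P = 101.448 / 0.506884449 ≈ 200.14.

€200.14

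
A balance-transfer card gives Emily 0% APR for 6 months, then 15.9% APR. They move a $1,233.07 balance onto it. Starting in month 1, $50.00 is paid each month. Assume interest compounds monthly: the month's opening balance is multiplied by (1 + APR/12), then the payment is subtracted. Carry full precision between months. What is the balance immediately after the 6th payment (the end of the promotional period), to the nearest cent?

Promo months 1–6 at r₀ = 0%/12 = 0; months 7+ at r₁ = 15.9%/12 = 0.01325.
After month 6 (no interest yet): B = $1,233.07 − 6·$50.00 = $933.07.

$933.07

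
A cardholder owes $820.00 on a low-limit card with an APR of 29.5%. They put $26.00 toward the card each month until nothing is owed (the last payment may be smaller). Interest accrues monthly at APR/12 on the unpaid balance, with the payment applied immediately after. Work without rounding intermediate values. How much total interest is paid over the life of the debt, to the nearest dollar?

$779

Monthly rate r = 29.5%/12 = 2.45833% = 0.0245833.
Payoff takes n = ⌈−ln(1 − rB₀/P)/ln(1+r)⌉ = ⌈61.479⌉ = 62 payments; the last is $12.53.
Total paid = 61·$26.00 + $12.53 = $1,598.53.
Total interest = total paid − principal = $1,598.53 − $820.00 = $778.53.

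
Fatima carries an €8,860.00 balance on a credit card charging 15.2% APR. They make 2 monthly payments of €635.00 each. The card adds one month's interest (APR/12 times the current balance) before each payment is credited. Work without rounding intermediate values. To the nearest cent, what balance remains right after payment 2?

Monthly rate r = 15.2%/12 = 1.26667% = 0.0126667.
Each month: B ← B·(1+r) − €635.00.
Month 1: interest €112.23; balance after payment €8,337.23.
Month 2: interest €105.60; balance after payment €7,807.83.

€7,807.83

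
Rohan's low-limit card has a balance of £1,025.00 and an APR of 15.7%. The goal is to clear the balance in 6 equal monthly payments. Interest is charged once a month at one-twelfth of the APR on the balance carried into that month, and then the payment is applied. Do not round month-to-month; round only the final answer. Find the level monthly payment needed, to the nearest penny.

Monthly rate r = 15.7%/12 = 1.30833% = 0.0130833.
Level-payment amortization: P = B₀·r / (1 − (1+r)^(−n)) = 1025.00·0.0130833 / (1 − 1.01308^(−6)).
Denominator 1 − (1+r)^(−6) = 0.0750271699.
P = 13.4104 / 0.0750271699 ≈ 178.74.

£178.74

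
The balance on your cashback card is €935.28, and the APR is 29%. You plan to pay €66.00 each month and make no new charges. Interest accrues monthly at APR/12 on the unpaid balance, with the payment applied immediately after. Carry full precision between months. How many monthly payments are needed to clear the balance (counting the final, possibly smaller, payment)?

Monthly rate r = 29%/12 = 2.41667% = 0.0241667.
Recurrence: B ← B·(1+r) − €66.00.
Month 1: interest €22.60; balance after payment €891.88.
Month 2: interest €21.55; balance after payment €847.44.
Closed form: n = −ln(1 − rB₀/P)/ln(1+r) = −ln(0.65754)/ln(1.02417) ≈ 17.557, so the balance reaches zero during payment 18.

18 months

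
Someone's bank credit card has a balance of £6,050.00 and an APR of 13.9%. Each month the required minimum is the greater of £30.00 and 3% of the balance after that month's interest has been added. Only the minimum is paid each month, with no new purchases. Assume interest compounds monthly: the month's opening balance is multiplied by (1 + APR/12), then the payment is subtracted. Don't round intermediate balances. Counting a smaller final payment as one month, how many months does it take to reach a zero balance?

Monthly rate r = 13.9%/12 = 1.15833% = 0.0115833.
While 3% of the post-interest balance exceeds £30.00, each month B ← (B·(1+r))·(1 − 0.03), i.e. B shrinks by the factor (1+r)·0.97 = 0.98124.
This holds for months 1–96. Entering month 97 the balance is £981.75; 3% of the post-interest balance is now below £30.00, so the flat £30.00 minimum applies from here.
From month 97 a fixed £30.00 at rate r clears £981.75 in 42 more payments. Total: 96 + 42 = 138 months.

138 months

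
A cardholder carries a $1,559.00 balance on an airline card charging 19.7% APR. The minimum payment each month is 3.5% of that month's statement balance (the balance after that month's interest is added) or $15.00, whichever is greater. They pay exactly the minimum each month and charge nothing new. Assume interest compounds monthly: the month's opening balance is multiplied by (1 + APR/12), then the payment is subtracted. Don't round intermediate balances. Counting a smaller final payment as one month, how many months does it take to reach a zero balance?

Monthly rate r = 19.7%/12 = 1.64167% = 0.0164167.
While 3.5% of the post-interest balance exceeds $15.00, each month B ← (B·(1+r))·(1 − 0.035), i.e. B shrinks by the factor (1+r)·0.965 = 0.98084.
This holds for months 1–68. Entering month 69 the balance is $418.39; 3.5% of the post-interest balance is now below $15.00, so the flat $15.00 minimum applies from here.
From month 69 a fixed $15.00 at rate r clears $418.39 in 38 more payments. Total: 68 + 38 = 106 months.

106 months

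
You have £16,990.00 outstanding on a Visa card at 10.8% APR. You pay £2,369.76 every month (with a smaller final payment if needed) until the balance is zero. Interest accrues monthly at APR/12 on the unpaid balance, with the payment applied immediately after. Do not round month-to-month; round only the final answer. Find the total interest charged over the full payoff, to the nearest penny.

£654.46

Monthly rate r = 10.8%/12 = 0.9% = 0.009.
Payoff takes n = ⌈−ln(1 − rB₀/P)/ln(1+r)⌉ = ⌈7.445⌉ = 8 payments; the last is £1,056.14.
Total paid = 7·£2,369.76 + £1,056.14 = £17,644.46.
Total interest = total paid − principal = £17,644.46 − £16,990.00 = £654.46.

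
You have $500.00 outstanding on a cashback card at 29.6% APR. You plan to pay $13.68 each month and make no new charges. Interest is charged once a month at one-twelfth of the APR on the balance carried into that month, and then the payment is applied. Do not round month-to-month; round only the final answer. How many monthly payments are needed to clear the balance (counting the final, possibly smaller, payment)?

Monthly rate r = 29.6%/12 = 2.46667% = 0.0246667.
Recurrence: B ← B·(1+r) − $13.68.
Month 1: interest $12.33; balance after payment $498.65.
Month 2: interest $12.30; balance after payment $497.27.
Closed form: n = −ln(1 − rB₀/P)/ln(1+r) = −ln(0.098441)/ln(1.02467) ≈ 95.140, so the balance reaches zero during payment 96.

96 months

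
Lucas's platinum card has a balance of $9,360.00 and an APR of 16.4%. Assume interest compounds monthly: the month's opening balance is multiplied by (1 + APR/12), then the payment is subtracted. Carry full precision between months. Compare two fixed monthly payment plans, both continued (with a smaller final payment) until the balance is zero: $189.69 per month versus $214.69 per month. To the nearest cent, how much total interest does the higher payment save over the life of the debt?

$1,350.53

Monthly rate r = 16.4%/12 = 1.36667% = 0.0136667.
At $189.69/mo: n = ⌈−ln(1 − rB₀/P)/ln(1+r)⌉ = 83 payments (last $124.60); total interest = total paid − $9,360.00 = $6,319.18.
At $214.69/mo: 67 payments (last $159.11); total interest $4,968.65.
Interest saved = $6,319.18 − $4,968.65 = $1,350.53.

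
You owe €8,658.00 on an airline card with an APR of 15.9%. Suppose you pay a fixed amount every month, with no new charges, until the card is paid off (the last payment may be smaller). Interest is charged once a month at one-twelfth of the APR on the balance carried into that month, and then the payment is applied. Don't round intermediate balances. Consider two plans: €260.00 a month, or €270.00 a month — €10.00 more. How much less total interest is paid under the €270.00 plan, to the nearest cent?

Monthly rate r = 15.9%/12 = 1.325% = 0.01325.
At €260.00/mo: n = ⌈−ln(1 − rB₀/P)/ln(1+r)⌉ = 45 payments (last €56.33); total interest = total paid − €8,658.00 = €2,838.33.
At €270.00/mo: 43 payments (last €6.96); total interest €2,688.96.
Interest saved = €2,838.33 − €2,688.96 = €149.37.

€149.37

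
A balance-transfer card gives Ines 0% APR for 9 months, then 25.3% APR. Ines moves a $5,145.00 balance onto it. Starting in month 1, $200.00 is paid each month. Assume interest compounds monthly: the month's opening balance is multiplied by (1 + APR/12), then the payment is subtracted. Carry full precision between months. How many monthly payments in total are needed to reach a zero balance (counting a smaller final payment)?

30 payments

Promo months 1–9 at r₀ = 0%/12 = 0; months 10+ at r₁ = 25.3%/12 = 0.0210833.
After month 9 (no interest yet): B = $5,145.00 − 9·$200.00 = $3,345.00.
Then at r₁ with $200.00/mo: n₂ = −ln(1 − r₁·B/P)/ln(1+r₁) ≈ 20.84 → 21 more payments.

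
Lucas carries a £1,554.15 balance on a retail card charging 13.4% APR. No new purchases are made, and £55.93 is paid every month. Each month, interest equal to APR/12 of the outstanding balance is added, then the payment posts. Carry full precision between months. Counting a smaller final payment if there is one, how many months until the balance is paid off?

Monthly rate r = 13.4%/12 = 1.11667% = 0.0111667.
Recurrence: B ← B·(1+r) − £55.93.
Month 1: interest £17.35; balance after payment £1,515.57.
Month 2: interest £16.92; balance after payment £1,476.57.
Closed form: n = −ln(1 − rB₀/P)/ln(1+r) = −ln(0.68971)/ln(1.01117) ≈ 33.453, so the balance reaches zero during payment 34.

34 payments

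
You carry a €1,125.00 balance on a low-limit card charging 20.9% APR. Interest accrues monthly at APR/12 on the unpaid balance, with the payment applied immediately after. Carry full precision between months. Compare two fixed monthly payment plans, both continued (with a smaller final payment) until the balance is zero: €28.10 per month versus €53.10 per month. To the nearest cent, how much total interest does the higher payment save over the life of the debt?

€528.64

Monthly rate r = 20.9%/12 = 1.74167% = 0.0174167.
At €28.10/mo: n = ⌈−ln(1 − rB₀/P)/ln(1+r)⌉ = 70 payments (last €5.84); total interest = total paid − €1,125.00 = €819.74.
At €53.10/mo: 27 payments (last €35.50); total interest €291.10.
Interest saved = €819.74 − €291.10 = €528.64.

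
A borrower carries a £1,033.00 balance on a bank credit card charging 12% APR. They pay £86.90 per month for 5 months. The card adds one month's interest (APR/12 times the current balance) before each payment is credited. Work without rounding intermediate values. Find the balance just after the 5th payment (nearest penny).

£642.42

Monthly rate r = 12%/12 = 1% = 0.01.
Each month: B ← B·(1+r) − £86.90.
Month 1: interest £10.33; balance after payment £956.43.
Month 2: interest £9.56; balance after payment £879.09.
Month 3: interest £8.79; balance after payment £800.99.
Month 4: interest £8.01; balance after payment £722.10.
Month 5: interest £7.22; balance after payment £642.42.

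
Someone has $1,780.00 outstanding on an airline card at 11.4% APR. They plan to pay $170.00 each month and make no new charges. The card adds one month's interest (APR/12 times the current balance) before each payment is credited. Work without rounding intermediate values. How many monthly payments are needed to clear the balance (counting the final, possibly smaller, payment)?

Monthly rate r = 11.4%/12 = 0.95% = 0.0095.
Recurrence: B ← B·(1+r) − $170.00.
Month 1: interest $16.91; balance after payment $1,626.91.
Month 2: interest $15.46; balance after payment $1,472.37.
Closed form: n = −ln(1 − rB₀/P)/ln(1+r) = −ln(0.90053)/ln(1.0095) ≈ 11.081, so the balance reaches zero during payment 12.

12 payments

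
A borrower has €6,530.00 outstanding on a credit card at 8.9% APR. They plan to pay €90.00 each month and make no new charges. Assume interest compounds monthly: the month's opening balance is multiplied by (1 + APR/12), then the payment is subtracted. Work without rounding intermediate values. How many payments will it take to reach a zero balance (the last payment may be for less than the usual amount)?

Monthly rate r = 8.9%/12 = 0.741667% = 0.00741667.
Recurrence: B ← B·(1+r) − €90.00.
Month 1: interest €48.43; balance after payment €6,488.43.
Month 2: interest €48.12; balance after payment €6,446.55.
Closed form: n = −ln(1 − rB₀/P)/ln(1+r) = −ln(0.46188)/ln(1.00742) ≈ 104.536, so the balance reaches zero during payment 105.

105 payments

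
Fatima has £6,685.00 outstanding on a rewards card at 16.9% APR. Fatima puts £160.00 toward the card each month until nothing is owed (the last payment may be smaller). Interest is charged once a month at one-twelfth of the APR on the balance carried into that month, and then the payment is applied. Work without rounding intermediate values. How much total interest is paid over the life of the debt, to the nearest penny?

Monthly rate r = 16.9%/12 = 1.40833% = 0.0140833.
Payoff takes n = ⌈−ln(1 − rB₀/P)/ln(1+r)⌉ = ⌈63.478⌉ = 64 payments; the last is £76.82.
Total paid = 63·£160.00 + £76.82 = £10,156.82.
Total interest = total paid − principal = £10,156.82 − £6,685.00 = £3,471.82.

£3,471.82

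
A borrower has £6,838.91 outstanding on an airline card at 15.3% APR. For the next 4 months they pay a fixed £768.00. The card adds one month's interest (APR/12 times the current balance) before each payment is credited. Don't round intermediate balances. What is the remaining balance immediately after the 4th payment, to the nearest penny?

Monthly rate r = 15.3%/12 = 1.275% = 0.01275.
Each month: B ← B·(1+r) − £768.00.
Month 1: interest £87.20; balance after payment £6,158.11.
Month 2: interest £78.52; balance after payment £5,468.62.
Month 3: interest £69.72; balance after payment £4,770.35.
Month 4: interest £60.82; balance after payment £4,063.17.

£4,063.17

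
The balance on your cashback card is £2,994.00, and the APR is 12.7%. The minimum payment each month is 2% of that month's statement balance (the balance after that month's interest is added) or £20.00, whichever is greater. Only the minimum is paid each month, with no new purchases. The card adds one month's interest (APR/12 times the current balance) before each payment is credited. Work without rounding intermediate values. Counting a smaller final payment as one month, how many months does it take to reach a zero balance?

185 months

Monthly rate r = 12.7%/12 = 1.05833% = 0.0105833.
While 2% of the post-interest balance exceeds £20.00, each month B ← (B·(1+r))·(1 − 0.02), i.e. B shrinks by the factor (1+r)·0.98 = 0.99037.
This holds for months 1–115. Entering month 116 the balance is £984.11; 2% of the post-interest balance is now below £20.00, so the flat £20.00 minimum applies from here.
From month 116 a fixed £20.00 at rate r clears £984.11 in 70 more payments. Total: 115 + 70 = 185 months.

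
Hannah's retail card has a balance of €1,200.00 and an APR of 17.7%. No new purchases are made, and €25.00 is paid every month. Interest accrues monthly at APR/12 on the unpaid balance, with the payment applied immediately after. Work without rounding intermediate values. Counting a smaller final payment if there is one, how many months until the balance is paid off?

85 payments

Monthly rate r = 17.7%/12 = 1.475% = 0.01475.
Recurrence: B ← B·(1+r) − €25.00.
Month 1: interest €17.70; balance after payment €1,192.70.
Month 2: interest €17.59; balance after payment €1,185.29.
Closed form: n = −ln(1 − rB₀/P)/ln(1+r) = −ln(0.292)/ln(1.01475) ≈ 84.072, so the balance reaches zero during payment 85.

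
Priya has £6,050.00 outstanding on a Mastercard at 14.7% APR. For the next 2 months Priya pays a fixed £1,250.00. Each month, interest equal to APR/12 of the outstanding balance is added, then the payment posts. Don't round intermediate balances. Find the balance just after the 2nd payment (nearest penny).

Monthly rate r = 14.7%/12 = 1.225% = 0.01225.
Each month: B ← B·(1+r) − £1,250.00.
Month 1: interest £74.11; balance after payment £4,874.11.
Month 2: interest £59.71; balance after payment £3,683.82.

£3,683.82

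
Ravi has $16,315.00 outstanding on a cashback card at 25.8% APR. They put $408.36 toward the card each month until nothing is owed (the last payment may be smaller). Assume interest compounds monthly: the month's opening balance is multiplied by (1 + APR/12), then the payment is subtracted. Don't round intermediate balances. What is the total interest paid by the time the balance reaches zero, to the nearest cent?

Monthly rate r = 25.8%/12 = 2.15% = 0.0215.
Payoff takes n = ⌈−ln(1 − rB₀/P)/ln(1+r)⌉ = ⌈92.085⌉ = 93 payments; the last is $35.03.
Total paid = 92·$408.36 + $35.03 = $37,604.15.
Total interest = total paid − principal = $37,604.15 − $16,315.00 = $21,289.15.

$21,289.15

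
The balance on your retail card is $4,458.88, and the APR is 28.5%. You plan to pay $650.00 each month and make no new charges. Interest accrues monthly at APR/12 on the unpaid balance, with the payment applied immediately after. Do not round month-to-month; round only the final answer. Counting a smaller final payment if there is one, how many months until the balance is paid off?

8 months

Monthly rate r = 28.5%/12 = 2.375% = 0.02375.
Recurrence: B ← B·(1+r) − $650.00.
Month 1: interest $105.90; balance after payment $3,914.78.
Month 2: interest $92.98; balance after payment $3,357.75.
Closed form: n = −ln(1 − rB₀/P)/ln(1+r) = −ln(0.83708)/ln(1.02375) ≈ 7.576, so the balance reaches zero during payment 8.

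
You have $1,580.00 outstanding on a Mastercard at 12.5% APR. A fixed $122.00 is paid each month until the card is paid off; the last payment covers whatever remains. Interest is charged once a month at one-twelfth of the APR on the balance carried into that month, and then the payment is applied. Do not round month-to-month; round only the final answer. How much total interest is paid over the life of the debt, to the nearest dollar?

Monthly rate r = 12.5%/12 = 1.04167% = 0.0104167.
Payoff takes n = ⌈−ln(1 − rB₀/P)/ln(1+r)⌉ = ⌈13.984⌉ = 14 payments; the last is $120.08.
Total paid = 13·$122.00 + $120.08 = $1,706.08.
Total interest = total paid − principal = $1,706.08 − $1,580.00 = $126.08.

$126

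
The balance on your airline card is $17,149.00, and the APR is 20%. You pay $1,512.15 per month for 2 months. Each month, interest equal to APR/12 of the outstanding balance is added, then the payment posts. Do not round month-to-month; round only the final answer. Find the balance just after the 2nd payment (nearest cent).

$14,675.89

Monthly rate r = 20%/12 = 1.66667% = 0.0166667.
Each month: B ← B·(1+r) − $1,512.15.
Month 1: interest $285.82; balance after payment $15,922.67.
Month 2: interest $265.38; balance after payment $14,675.89.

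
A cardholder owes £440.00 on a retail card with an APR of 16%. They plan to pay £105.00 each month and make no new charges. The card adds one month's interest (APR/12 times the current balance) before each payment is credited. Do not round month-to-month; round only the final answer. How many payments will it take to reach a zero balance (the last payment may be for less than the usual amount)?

Monthly rate r = 16%/12 = 1.33333% = 0.0133333.
Recurrence: B ← B·(1+r) − £105.00.
Month 1: interest £5.87; balance after payment £340.87.
Month 2: interest £4.54; balance after payment £240.41.
Month 3: interest £3.21; balance after payment £138.62.
Month 4: interest £1.85; balance after payment £35.47.
Month 5: interest £0.47; balance after payment £0.00.

5 payments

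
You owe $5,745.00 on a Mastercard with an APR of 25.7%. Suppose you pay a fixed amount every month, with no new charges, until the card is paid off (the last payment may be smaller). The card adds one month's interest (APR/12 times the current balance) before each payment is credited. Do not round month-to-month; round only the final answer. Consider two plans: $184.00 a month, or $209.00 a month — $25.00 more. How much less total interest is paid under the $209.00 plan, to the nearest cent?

$829.73

Monthly rate r = 25.7%/12 = 2.14167% = 0.0214167.
At $184.00/mo: n = ⌈−ln(1 − rB₀/P)/ln(1+r)⌉ = 53 payments (last $24.44); total interest = total paid − $5,745.00 = $3,847.44.
At $209.00/mo: 42 payments (last $193.71); total interest $3,017.71.
Interest saved = $3,847.44 − $3,017.71 = $829.73.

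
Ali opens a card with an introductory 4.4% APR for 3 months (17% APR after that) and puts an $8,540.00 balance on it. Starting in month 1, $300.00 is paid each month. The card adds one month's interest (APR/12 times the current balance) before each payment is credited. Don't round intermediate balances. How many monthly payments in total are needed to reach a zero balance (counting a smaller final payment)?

Promo months 1–3 at r₀ = 4.4%/12 = 0.00366667; months 4+ at r₁ = 17%/12 = 0.0141667.
After month 3: iterate B ← B·(1+r₀) − $300.00 for 3 months → $7,730.98.
Then at r₁ with $300.00/mo: n₂ = −ln(1 − r₁·B/P)/ln(1+r₁) ≈ 32.29 → 33 more payments.

36 months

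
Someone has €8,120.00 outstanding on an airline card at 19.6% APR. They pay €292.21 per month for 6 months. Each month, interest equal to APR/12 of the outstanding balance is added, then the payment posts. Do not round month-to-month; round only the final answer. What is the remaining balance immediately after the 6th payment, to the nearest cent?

€7,122.54

Monthly rate r = 19.6%/12 = 1.63333% = 0.0163333.
Each month: B ← B·(1+r) − €292.21.
Month 1: interest €132.63; balance after payment €7,960.42.
Month 2: interest €130.02; balance after payment €7,798.23.
Month 3: interest €127.37; balance after payment €7,633.39.
Month 4: interest €124.68; balance after payment €7,465.86.
Month 5: interest €121.94; balance after payment €7,295.59.
Month 6: interest €119.16; balance after payment €7,122.54.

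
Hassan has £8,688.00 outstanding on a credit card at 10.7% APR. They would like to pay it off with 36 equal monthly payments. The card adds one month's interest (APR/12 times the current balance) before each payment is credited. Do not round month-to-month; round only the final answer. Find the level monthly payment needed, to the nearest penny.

£283.20

Monthly rate r = 10.7%/12 = 0.891667% = 0.00891667.
Level-payment amortization: P = B₀·r / (1 − (1+r)^(−n)) = 8688.00·0.00891667 / (1 − 1.00892^(−36)).
Denominator 1 − (1+r)^(−36) = 0.273543974.
P = 77.468 / 0.273543974 ≈ 283.20.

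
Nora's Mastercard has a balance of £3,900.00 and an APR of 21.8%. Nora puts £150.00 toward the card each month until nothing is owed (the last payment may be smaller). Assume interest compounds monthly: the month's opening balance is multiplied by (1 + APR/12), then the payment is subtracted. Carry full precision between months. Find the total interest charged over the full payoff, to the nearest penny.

Monthly rate r = 21.8%/12 = 1.81667% = 0.0181667.
Payoff takes n = ⌈−ln(1 − rB₀/P)/ln(1+r)⌉ = ⌈35.509⌉ = 36 payments; the last is £76.69.
Total paid = 35·£150.00 + £76.69 = £5,326.69.
Total interest = total paid − principal = £5,326.69 − £3,900.00 = £1,426.69.

£1,426.69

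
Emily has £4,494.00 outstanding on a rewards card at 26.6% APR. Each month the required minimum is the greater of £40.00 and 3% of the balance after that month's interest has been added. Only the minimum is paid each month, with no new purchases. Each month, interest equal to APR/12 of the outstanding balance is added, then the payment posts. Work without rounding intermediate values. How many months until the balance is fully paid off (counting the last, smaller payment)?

204 months

Monthly rate r = 26.6%/12 = 2.21667% = 0.0221667.
While 3% of the post-interest balance exceeds £40.00, each month B ← (B·(1+r))·(1 − 0.03), i.e. B shrinks by the factor (1+r)·0.97 = 0.9915.
This holds for months 1–145. Entering month 146 the balance is £1,303.72; 3% of the post-interest balance is now below £40.00, so the flat £40.00 minimum applies from here.
From month 146 a fixed £40.00 at rate r clears £1,303.72 in 59 more payments. Total: 145 + 59 = 204 months.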